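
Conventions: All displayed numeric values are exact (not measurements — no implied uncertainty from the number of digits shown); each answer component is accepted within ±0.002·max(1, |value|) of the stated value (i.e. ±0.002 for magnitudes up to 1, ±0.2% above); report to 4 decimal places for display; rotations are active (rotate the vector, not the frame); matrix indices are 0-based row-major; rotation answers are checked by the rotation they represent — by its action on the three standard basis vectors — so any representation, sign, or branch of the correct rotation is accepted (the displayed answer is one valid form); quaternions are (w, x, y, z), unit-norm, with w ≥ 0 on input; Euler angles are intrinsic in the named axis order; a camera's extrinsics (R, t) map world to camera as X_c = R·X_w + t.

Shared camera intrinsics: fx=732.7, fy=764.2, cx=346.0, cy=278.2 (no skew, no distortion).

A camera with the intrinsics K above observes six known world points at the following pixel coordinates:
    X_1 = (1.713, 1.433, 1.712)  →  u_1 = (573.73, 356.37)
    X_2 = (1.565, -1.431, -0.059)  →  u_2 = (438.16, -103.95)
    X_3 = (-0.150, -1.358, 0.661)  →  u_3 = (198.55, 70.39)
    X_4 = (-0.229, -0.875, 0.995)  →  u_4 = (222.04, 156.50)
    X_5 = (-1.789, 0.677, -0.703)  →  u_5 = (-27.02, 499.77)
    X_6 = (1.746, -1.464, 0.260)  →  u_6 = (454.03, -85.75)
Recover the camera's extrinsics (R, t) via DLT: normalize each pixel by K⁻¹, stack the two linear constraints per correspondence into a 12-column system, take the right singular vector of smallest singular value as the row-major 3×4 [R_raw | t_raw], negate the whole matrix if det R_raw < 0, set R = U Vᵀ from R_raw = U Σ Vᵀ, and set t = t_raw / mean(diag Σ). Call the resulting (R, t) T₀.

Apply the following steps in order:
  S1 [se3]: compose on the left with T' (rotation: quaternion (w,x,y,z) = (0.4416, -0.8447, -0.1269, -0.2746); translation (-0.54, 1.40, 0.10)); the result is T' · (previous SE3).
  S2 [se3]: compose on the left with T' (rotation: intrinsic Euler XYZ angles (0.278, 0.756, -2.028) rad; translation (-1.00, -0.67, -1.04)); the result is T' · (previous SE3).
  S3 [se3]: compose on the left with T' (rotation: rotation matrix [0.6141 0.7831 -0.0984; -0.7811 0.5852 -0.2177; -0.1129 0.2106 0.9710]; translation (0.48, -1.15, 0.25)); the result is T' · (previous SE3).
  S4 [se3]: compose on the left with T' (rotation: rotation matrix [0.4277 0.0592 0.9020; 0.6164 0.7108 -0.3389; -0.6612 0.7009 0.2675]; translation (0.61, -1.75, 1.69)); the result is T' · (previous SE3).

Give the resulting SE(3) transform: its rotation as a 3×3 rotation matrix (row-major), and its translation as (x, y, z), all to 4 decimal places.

rotation (matrix) = ((-0.0808, -0.1269, -0.9886), (-0.9158, -0.3821, 0.1239), (-0.3935, 0.9154, -0.0853)), translation = (-4.8765, -1.0465, -1.0791)

source (pnp_recover): camera pose = R=[0.9145 0.4039 -0.0232; -0.3963 0.9060 0.1489; 0.0812 -0.1270 0.9886], t=(-0.3000, -0.2801, 4.1602)
after S1 (compose_se3): R=[0.5947 0.6992 0.3969; 0.2695 -0.6384 0.7210; 0.7575 -0.3218 -0.5681], t=(0.5506, 4.9637, -1.7937)
after S2 (compose_se3): R=[0.5046 -0.8621 -0.0465; -0.7826 -0.4340 -0.4462; 0.3645 0.2615 -0.8937], t=(0.8333, -2.1012, -5.8097)
after S3 (compose_se3): R=[-0.3389 -0.8950 -0.2900; -0.9315 0.3625 -0.0303; 0.1322 0.2599 -0.9565], t=(-0.0819, -1.7656, -5.9280)
after S4 (compose_se3): R=[-0.0808 -0.1269 -0.9886; -0.9158 -0.3821 0.1239; -0.3935 0.9154 -0.0853], t=(-4.8765, -1.0465, -1.0791)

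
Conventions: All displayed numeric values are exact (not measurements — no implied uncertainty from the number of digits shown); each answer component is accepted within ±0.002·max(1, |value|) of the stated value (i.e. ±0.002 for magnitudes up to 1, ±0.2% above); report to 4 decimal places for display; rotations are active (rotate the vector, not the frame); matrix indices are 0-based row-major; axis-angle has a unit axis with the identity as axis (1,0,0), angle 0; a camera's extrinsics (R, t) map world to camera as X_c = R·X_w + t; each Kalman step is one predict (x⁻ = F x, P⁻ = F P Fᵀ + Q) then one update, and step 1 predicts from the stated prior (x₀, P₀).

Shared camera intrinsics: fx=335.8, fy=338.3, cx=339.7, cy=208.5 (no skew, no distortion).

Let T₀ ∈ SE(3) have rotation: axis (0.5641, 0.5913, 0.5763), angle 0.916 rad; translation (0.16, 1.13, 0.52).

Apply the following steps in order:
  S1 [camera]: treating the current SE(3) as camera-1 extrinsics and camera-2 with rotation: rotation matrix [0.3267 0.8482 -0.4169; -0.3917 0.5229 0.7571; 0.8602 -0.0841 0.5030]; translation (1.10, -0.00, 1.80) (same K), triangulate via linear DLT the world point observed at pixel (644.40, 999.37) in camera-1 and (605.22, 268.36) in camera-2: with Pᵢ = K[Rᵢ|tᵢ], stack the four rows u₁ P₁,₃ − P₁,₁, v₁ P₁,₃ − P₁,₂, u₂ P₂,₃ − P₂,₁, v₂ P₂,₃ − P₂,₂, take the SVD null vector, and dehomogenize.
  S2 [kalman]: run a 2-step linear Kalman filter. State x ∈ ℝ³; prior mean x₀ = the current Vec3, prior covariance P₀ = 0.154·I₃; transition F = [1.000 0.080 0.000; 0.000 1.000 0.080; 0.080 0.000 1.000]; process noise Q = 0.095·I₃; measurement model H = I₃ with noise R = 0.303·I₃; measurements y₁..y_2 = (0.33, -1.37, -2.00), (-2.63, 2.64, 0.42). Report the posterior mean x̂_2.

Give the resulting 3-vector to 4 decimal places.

result = (-0.5324, 1.1588, -0.1198)

after S1 (triangulate): (1.5062, 1.4282, 0.5533)
after S2 (kf_track): (-0.5324, 1.1588, -0.1198)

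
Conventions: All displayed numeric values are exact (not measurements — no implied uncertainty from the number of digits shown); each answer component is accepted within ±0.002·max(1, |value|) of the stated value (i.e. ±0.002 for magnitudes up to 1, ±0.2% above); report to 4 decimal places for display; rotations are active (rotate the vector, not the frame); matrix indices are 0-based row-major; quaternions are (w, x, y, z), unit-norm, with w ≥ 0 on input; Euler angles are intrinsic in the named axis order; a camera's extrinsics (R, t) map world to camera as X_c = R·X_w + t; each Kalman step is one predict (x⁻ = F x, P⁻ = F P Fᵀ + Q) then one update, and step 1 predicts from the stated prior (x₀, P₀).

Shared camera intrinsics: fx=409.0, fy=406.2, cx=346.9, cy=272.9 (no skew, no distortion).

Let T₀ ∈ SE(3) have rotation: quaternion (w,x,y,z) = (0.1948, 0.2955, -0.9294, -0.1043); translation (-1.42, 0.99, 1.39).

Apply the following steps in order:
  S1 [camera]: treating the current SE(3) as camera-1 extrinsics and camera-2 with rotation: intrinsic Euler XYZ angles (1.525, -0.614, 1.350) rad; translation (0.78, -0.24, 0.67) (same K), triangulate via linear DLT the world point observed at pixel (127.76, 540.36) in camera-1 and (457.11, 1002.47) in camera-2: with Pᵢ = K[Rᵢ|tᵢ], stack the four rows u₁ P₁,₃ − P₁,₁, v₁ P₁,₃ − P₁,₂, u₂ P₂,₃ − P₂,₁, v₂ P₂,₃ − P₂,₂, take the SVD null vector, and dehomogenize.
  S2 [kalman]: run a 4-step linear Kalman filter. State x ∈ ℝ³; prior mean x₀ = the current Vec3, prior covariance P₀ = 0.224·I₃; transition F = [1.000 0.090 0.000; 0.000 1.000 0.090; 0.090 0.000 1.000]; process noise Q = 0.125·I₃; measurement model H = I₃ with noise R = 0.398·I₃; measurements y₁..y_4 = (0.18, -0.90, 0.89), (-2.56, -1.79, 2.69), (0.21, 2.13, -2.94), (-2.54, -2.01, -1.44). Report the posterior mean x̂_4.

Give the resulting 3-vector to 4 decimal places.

result = (-1.4025, -0.6042, -1.1536)

after S1 (triangulate): (0.1358, 1.7136, -1.4804)
after S2 (kf_track): (-1.4025, -0.6042, -1.1536)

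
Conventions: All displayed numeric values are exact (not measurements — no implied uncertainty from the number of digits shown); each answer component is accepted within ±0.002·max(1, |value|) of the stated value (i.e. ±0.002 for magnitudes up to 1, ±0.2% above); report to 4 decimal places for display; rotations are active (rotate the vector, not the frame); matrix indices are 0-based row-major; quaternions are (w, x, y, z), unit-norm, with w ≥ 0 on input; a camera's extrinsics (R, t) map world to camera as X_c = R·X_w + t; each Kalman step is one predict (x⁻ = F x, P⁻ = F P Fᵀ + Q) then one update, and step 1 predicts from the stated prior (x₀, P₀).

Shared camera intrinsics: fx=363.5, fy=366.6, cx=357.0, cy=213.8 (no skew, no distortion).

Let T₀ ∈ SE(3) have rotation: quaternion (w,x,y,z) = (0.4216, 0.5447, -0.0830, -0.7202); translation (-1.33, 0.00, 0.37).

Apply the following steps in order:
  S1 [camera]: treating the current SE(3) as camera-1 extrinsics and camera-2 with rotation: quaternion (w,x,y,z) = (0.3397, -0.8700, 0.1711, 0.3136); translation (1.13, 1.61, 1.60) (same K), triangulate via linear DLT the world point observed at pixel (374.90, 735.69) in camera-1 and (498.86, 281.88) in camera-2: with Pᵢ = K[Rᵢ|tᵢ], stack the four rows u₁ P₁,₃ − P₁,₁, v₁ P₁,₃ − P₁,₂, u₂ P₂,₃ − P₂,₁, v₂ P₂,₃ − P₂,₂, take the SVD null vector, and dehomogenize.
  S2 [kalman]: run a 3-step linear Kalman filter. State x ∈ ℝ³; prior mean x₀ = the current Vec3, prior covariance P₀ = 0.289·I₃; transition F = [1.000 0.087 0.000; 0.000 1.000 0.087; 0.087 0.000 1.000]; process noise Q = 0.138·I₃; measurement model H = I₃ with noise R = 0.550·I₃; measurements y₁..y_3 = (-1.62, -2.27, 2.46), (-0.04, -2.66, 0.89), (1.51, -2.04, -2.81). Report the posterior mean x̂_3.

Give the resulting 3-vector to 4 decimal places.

result = (0.0262, -1.7305, -0.8596)

after S1 (triangulate): (-0.6775, 0.3232, -1.3498)
after S2 (kf_track): (0.0262, -1.7305, -0.8596)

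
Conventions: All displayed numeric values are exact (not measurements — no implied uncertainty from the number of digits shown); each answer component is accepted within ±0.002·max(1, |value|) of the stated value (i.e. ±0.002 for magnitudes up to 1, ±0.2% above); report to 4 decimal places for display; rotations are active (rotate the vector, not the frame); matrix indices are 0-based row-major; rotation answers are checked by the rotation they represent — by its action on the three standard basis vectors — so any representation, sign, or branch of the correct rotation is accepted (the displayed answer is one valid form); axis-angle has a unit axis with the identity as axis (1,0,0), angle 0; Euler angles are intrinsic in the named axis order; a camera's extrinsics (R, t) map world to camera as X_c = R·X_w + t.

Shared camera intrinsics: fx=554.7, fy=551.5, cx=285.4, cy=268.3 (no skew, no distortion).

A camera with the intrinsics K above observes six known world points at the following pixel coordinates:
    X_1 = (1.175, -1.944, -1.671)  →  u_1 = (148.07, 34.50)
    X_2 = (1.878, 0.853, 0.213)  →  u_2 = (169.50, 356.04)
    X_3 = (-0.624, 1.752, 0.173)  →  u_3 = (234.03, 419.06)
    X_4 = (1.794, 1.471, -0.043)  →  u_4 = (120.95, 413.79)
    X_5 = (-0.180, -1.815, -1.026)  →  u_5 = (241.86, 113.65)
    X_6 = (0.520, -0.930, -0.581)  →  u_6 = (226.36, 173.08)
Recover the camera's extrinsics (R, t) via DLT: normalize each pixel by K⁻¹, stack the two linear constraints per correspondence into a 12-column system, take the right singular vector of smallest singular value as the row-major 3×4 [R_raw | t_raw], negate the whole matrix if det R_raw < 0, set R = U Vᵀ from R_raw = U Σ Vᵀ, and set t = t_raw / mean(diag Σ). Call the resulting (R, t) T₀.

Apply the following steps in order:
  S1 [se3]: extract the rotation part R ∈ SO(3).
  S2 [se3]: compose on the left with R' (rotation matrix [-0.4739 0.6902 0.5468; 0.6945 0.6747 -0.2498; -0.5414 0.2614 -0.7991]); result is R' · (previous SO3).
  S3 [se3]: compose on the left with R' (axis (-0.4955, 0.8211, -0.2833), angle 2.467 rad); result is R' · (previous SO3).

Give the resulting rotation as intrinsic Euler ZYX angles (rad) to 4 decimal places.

source (pnp_recover): camera pose = R=[-0.2623 -0.3598 0.8954; -0.1329 0.9325 0.3358; -0.9558 -0.0309 -0.2924], t=(-0.3200, 0.0900, 6.3305)
after S1 (rot_of_se3): [-0.2623 -0.3598 0.8954; -0.1329 0.9325 0.3358; -0.9558 -0.0309 -0.2924]
after S2 (compose_so3): [-0.4901 0.7973 -0.3524; -0.0331 0.3870 0.9215; 0.8711 0.4632 -0.1633]
after S3 (compose_so3): [0.8510 -0.1326 -0.5081; 0.3366 -0.6048 0.7217; -0.4030 -0.7852 -0.4701]

rotation (euler_zyx) = (0.3767, 0.4148, -2.1103)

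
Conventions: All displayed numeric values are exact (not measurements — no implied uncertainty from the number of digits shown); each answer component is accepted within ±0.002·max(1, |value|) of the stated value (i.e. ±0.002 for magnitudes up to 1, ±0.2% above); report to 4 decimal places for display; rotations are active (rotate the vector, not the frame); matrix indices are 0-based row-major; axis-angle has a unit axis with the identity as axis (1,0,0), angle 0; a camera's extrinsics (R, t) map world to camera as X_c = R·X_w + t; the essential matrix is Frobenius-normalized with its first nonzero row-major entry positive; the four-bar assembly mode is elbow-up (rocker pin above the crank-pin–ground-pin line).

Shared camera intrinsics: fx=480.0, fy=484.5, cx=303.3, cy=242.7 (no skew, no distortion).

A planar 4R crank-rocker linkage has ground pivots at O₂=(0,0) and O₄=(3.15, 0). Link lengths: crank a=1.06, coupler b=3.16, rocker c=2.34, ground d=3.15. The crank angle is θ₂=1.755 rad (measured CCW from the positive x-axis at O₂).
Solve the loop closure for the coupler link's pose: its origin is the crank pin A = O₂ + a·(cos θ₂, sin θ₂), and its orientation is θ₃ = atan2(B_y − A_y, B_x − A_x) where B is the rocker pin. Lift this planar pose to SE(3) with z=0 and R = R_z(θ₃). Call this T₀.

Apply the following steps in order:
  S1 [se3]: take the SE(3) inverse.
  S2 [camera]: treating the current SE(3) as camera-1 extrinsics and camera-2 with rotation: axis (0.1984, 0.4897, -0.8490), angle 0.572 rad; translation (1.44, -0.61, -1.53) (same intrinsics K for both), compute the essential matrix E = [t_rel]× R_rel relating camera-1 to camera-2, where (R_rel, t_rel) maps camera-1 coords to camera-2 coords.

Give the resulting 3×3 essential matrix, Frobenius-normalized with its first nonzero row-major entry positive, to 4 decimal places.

source (fourbar_fk): coupler pose = R=[0.9177 -0.3973 0.0000; 0.3973 0.9177 0.0000; 0.0000 0.0000 1.0000], t=(-0.1942, 1.0421, 0.0000)
after S1 (invert_se3): R=[0.9177 0.3973 0.0000; -0.3973 0.9177 0.0000; 0.0000 0.0000 1.0000], t=(-0.2358, -1.0334, 0.0000)
after S2 (essential): [0.0558 -0.4490 -0.0387; 0.2867 0.1269 0.6223; 0.1476 -0.5209 0.1227]

matrix = [0.0558 -0.4490 -0.0387; 0.2867 0.1269 0.6223; 0.1476 -0.5209 0.1227]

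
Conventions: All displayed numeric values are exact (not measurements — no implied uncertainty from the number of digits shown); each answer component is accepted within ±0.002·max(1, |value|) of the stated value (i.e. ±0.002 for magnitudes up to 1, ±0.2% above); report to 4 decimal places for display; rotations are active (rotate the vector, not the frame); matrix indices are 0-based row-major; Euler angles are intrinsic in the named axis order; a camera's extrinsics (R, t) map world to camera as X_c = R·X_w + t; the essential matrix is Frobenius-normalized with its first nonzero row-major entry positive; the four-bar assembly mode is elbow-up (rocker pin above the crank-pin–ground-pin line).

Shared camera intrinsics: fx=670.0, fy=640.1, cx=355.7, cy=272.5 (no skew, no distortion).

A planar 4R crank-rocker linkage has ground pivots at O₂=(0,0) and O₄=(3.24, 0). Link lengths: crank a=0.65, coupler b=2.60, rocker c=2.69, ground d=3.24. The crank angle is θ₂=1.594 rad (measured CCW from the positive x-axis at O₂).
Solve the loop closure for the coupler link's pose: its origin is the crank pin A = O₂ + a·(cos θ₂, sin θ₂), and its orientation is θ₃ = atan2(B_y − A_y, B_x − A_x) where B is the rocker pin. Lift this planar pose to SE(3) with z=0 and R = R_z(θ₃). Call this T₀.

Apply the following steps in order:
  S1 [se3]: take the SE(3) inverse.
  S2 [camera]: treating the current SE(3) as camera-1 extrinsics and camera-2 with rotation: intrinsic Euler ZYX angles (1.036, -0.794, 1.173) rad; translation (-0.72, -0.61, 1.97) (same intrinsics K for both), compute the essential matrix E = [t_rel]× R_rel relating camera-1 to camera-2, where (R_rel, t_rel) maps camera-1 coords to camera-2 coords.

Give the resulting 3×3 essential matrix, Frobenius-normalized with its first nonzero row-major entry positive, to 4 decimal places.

source (fourbar_fk): coupler pose = R=[0.7539 -0.6569 0.0000; 0.6569 0.7539 0.0000; 0.0000 0.0000 1.0000], t=(-0.0151, 0.6498, 0.0000)
after S1 (invert_se3): R=[0.7539 0.6569 0.0000; -0.6569 0.7539 0.0000; 0.0000 0.0000 1.0000], t=(-0.4155, -0.4998, 0.0000)
after S2 (essential): [0.3386 -0.4033 -0.3686; -0.1810 0.4411 -0.4745; 0.0997 -0.0375 -0.3508]

matrix = [0.3386 -0.4033 -0.3686; -0.1810 0.4411 -0.4745; 0.0997 -0.0375 -0.3508]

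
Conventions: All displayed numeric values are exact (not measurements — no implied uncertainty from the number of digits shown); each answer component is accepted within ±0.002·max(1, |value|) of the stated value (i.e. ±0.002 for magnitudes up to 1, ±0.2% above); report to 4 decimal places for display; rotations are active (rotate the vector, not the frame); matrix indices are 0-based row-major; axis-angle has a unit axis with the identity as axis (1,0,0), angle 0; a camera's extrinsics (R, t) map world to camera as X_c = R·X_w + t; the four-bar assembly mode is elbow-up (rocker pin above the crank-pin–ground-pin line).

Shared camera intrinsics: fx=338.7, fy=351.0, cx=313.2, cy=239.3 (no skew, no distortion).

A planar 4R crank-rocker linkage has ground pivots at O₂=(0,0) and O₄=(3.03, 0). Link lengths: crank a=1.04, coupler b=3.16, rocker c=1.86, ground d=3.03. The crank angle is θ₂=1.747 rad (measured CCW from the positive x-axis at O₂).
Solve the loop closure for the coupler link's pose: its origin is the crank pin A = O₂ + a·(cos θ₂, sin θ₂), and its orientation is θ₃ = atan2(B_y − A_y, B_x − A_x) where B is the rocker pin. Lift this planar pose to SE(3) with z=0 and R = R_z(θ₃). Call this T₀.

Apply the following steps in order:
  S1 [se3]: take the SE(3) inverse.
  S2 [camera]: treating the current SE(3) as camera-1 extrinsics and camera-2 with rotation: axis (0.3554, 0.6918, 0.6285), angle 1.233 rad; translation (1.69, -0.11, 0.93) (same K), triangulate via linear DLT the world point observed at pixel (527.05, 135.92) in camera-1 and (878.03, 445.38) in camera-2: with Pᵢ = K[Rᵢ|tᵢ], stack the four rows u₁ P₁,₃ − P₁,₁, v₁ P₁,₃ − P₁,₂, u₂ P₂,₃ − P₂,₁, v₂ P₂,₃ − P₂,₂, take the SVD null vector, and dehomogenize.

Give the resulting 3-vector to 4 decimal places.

result = (1.1151, 0.7998, 1.8898)

source (fourbar_fk): coupler pose = R=[0.9650 -0.2623 0.0000; 0.2623 0.9650 0.0000; 0.0000 0.0000 1.0000], t=(-0.1823, 1.0239, 0.0000)
after S1 (invert_se3): R=[0.9650 0.2623 0.0000; -0.2623 0.9650 0.0000; 0.0000 0.0000 1.0000], t=(-0.0927, -1.0359, 0.0000)
after S2 (triangulate): (1.1151, 0.7998, 1.8898)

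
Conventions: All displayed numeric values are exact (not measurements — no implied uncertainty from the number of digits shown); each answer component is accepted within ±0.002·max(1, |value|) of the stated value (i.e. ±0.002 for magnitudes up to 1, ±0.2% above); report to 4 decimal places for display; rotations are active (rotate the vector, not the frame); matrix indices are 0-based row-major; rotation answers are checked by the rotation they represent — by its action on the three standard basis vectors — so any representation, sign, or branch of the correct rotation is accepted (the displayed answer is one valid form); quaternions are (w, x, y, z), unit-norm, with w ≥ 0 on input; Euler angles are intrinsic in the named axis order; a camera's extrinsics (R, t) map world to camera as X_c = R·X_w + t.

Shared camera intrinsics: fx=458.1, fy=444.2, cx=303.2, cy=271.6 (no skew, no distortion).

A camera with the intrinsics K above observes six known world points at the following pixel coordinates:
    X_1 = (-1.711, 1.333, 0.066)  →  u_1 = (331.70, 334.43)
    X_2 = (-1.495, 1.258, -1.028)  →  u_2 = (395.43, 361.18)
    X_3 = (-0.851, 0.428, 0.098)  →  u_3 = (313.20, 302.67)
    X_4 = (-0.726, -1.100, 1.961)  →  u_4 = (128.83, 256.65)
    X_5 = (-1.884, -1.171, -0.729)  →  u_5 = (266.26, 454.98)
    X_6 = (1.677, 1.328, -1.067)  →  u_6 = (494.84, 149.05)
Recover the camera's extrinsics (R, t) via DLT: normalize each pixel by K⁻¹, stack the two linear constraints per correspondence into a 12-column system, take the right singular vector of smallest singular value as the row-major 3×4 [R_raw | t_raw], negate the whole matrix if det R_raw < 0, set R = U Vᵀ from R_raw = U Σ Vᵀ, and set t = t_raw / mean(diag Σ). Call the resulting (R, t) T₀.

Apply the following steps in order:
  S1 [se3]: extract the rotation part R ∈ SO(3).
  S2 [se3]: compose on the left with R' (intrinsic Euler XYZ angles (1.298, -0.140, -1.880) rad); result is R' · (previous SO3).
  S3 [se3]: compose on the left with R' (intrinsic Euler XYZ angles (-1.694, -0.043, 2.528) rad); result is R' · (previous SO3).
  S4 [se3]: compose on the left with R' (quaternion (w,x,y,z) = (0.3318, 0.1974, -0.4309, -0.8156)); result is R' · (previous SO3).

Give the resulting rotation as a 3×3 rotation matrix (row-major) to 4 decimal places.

source (pnp_recover): camera pose = R=[0.2609 0.5657 -0.7823; -0.8767 -0.2004 -0.4373; -0.4041 0.7999 0.4437], t=(0.1899, -0.1900, 5.3779)
after S1 (rot_of_se3): [0.2609 0.5657 -0.7823; -0.8767 -0.2004 -0.4373; -0.4041 0.7999 0.4437]
after S2 (compose_so3): [-0.8492 -0.4711 -0.2386; 0.5132 -0.8428 -0.1625; -0.1246 -0.2604 0.9574]
after S3 (compose_so3): [0.4038 0.8808 0.2472; 0.0052 -0.2724 0.9622; 0.9148 -0.3872 -0.1145]
after S4 (compose_so3): [-0.8377 -0.4839 0.2532; 0.2339 -0.7368 -0.6344; 0.4935 -0.4722 0.7304]

rotation (matrix) = ((-0.8377, -0.4839, 0.2532), (0.2339, -0.7368, -0.6344), (0.4935, -0.4722, 0.7304))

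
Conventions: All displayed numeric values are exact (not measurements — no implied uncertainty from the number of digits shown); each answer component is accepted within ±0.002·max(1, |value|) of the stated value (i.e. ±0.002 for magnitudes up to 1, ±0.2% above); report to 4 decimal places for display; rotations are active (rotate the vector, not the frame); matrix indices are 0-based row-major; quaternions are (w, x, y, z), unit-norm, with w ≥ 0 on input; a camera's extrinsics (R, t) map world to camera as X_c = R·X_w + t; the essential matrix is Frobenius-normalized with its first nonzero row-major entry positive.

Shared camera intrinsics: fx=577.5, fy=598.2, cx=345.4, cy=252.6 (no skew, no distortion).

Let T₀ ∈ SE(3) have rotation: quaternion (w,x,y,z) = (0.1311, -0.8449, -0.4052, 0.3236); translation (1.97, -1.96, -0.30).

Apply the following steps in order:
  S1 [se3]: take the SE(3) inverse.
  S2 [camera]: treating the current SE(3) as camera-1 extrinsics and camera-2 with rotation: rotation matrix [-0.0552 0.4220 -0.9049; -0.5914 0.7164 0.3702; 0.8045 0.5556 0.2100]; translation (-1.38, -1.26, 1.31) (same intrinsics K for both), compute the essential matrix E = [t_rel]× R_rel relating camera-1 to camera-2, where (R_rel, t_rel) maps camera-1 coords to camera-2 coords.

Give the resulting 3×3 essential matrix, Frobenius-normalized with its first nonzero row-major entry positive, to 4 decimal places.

matrix = [0.4427 -0.2402 -0.3930; -0.3946 -0.0433 0.0326; -0.3729 -0.3795 -0.3874]

after S1 (invert_se3): R=[0.4622 0.7696 -0.4406; 0.5999 -0.6372 -0.4838; -0.6531 -0.0407 -0.7562], t=(0.4658, -2.5759, 0.9799)
after S2 (essential): [0.4427 -0.2402 -0.3930; -0.3946 -0.0433 0.0326; -0.3729 -0.3795 -0.3874]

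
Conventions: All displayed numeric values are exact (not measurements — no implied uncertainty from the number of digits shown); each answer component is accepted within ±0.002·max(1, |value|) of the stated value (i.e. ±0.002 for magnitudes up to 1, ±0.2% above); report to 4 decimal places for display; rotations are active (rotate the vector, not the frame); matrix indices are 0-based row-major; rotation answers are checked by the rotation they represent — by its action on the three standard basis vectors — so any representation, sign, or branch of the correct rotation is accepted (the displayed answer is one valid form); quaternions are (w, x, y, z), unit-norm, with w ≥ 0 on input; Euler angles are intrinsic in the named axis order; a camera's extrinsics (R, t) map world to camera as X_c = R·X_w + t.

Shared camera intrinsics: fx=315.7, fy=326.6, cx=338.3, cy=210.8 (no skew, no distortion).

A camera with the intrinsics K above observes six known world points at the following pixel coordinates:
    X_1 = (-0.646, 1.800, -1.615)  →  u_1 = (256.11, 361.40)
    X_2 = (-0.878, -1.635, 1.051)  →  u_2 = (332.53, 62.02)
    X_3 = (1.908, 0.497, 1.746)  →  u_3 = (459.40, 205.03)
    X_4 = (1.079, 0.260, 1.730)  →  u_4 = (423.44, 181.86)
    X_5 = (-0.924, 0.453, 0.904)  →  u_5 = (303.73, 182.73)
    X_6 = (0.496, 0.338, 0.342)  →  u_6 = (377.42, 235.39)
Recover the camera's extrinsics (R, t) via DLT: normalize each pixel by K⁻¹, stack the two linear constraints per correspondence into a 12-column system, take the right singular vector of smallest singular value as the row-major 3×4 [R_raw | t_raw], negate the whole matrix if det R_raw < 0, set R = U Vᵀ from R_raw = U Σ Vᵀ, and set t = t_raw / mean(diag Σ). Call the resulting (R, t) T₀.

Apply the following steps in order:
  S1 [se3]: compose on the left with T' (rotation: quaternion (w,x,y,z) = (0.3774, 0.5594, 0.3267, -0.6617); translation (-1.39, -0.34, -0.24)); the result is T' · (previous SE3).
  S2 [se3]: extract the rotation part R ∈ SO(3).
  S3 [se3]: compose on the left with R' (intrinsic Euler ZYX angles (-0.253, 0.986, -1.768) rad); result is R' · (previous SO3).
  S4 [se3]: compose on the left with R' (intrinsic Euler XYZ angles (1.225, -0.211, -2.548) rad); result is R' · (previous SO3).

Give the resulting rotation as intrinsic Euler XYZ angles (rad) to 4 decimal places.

rotation (euler_xyz) = (0.9851, 0.1029, 2.4572)

source (pnp_recover): camera pose = R=[0.9402 -0.2103 0.2680; 0.3406 0.5683 -0.7490; 0.0052 0.7955 0.6059], t=(0.1300, 0.2700, 4.5007)
after S1 (compose_se3): R=[0.2082 0.1176 -0.9710; -0.3013 -0.9368 -0.1780; -0.9305 0.3296 -0.1596], t=(-3.3903, -4.3394, 0.3519)
after S2 (rot_of_se3): [0.2082 0.1176 -0.9710; -0.3013 -0.9368 -0.1780; -0.9305 0.3296 -0.1596]
after S3 (compose_so3): [0.2833 0.8791 -0.3832; -0.9548 0.2961 -0.0265; 0.0902 0.3734 0.9233]
after S4 (compose_so3): [-0.7707 -0.6288 0.1028; 0.2831 -0.4824 -0.8289; 0.5708 -0.6098 0.5499]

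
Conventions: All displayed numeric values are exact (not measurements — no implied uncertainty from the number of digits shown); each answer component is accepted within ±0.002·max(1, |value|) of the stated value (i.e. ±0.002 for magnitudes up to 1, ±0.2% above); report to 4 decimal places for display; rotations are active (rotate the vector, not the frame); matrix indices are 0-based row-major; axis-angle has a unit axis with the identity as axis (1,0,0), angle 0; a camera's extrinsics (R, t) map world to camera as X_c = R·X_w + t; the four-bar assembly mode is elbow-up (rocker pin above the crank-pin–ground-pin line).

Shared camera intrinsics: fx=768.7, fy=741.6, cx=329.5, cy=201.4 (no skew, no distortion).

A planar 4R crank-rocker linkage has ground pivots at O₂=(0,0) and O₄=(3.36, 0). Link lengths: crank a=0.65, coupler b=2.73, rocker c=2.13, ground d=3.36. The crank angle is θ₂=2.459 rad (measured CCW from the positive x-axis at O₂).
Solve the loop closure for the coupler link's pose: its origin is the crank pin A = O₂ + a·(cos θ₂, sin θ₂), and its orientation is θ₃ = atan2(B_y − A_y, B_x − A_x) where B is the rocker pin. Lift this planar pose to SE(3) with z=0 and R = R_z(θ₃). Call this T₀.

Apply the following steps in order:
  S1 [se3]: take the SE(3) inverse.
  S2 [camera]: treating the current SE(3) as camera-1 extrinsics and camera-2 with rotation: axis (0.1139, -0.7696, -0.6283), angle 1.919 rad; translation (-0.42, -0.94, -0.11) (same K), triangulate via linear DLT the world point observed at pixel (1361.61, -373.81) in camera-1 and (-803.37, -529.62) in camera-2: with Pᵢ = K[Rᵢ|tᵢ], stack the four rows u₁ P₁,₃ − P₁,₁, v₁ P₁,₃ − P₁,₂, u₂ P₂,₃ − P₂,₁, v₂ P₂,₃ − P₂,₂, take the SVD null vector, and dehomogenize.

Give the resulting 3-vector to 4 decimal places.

source (fourbar_fk): coupler pose = R=[0.9001 -0.4356 0.0000; 0.4356 0.9001 0.0000; 0.0000 0.0000 1.0000], t=(-0.5044, 0.4100, 0.0000)
after S1 (invert_se3): R=[0.9001 0.4356 0.0000; -0.4356 0.9001 0.0000; 0.0000 0.0000 1.0000], t=(0.2754, -0.5888, 0.0000)
after S2 (triangulate): (1.2453, 0.2818, 1.1314)

result = (1.2453, 0.2818, 1.1314)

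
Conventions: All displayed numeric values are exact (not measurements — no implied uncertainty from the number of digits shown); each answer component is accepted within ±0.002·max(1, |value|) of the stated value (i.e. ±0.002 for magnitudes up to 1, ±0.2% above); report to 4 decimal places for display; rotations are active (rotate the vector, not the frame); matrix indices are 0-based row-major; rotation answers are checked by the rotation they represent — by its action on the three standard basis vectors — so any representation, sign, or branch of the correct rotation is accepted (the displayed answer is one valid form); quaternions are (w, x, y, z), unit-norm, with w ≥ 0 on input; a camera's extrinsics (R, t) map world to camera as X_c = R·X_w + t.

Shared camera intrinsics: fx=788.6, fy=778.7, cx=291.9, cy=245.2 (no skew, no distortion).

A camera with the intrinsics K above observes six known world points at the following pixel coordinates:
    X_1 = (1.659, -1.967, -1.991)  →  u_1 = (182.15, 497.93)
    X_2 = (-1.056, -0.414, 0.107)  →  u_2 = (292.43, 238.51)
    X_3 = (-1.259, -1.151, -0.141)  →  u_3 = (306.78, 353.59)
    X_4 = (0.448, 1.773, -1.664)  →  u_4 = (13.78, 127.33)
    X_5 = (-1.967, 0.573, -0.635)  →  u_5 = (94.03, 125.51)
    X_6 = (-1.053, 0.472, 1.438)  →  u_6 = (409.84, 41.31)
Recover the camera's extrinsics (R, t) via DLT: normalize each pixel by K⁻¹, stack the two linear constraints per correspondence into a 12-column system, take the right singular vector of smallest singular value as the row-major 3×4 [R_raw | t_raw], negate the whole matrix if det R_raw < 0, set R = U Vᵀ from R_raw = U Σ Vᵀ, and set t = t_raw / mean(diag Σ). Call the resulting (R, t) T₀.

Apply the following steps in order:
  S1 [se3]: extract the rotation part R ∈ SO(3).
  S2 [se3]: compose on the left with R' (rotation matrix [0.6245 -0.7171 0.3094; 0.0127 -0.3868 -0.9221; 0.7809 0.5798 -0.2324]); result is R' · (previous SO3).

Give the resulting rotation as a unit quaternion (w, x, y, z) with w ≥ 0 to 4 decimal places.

source (pnp_recover): camera pose = R=[0.0415 -0.4375 0.8982; 0.1024 -0.8924 -0.4394; 0.9939 0.1102 0.0078], t=(-0.2301, -0.2600, 6.4101)
after S1 (rot_of_se3): [0.0415 -0.4375 0.8982; 0.1024 -0.8924 -0.4394; 0.9939 0.1102 0.0078]
after S2 (compose_so3): [0.2600 0.4008 0.8785; -0.9555 0.2380 0.1742; -0.1392 -0.8847 0.4449]

rotation (quat) = (0.6969, -0.3799, 0.3651, -0.4866)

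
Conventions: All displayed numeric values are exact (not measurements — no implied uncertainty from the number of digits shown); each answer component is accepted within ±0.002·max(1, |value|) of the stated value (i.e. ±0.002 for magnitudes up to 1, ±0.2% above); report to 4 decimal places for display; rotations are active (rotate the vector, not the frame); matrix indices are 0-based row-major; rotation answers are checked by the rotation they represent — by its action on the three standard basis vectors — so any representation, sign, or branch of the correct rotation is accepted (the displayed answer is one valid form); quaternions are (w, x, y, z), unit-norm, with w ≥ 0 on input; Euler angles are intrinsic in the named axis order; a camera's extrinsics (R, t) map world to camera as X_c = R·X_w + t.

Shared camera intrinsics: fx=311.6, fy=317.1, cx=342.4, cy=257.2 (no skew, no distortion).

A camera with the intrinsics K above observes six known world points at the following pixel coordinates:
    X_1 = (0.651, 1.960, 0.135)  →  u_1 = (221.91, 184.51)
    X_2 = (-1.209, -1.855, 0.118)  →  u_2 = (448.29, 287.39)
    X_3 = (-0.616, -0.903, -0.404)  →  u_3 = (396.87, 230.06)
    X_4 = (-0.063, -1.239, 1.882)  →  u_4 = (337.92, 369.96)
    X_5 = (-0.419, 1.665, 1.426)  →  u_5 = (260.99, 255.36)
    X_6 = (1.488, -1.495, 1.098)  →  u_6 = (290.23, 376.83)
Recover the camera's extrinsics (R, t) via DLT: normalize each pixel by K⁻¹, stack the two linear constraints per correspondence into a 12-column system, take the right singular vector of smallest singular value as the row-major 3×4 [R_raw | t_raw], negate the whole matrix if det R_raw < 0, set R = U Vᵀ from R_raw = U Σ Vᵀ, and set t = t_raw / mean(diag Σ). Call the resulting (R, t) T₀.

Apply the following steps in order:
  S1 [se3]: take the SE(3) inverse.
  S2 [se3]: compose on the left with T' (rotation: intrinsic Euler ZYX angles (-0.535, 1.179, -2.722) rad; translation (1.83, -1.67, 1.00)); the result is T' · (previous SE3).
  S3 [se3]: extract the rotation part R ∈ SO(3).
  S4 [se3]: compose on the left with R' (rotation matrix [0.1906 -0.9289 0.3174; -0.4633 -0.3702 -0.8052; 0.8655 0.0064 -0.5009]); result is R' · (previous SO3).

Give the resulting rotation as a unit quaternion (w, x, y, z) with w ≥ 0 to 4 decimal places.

rotation (quat) = (0.0550, 0.7453, -0.6644, -0.0045)

source (pnp_recover): camera pose = R=[-0.6143 -0.7036 -0.3572; 0.0412 -0.4806 0.8760; -0.7880 0.5234 0.3242], t=(-0.3099, -0.4700, 4.9699)
after S1 (invert_se3): R=[-0.6143 0.0412 -0.7880; -0.7036 -0.4806 0.5234; -0.3572 0.8760 0.3242], t=(3.7452, -3.0451, -1.3104)
after S2 (compose_se3): R=[0.5389 -0.0611 -0.8402; 0.2584 0.9613 0.0958; 0.8018 -0.2688 0.5338], t=(6.1438, -1.6144, -1.5308)
after S3 (rot_of_se3): [0.5389 -0.0611 -0.8402; 0.2584 0.9613 0.0958; 0.8018 -0.2688 0.5338]
after S4 (compose_so3): [0.1171 -0.9899 -0.0797; -0.9909 -0.1111 -0.0761; 0.0664 0.0879 -0.9939]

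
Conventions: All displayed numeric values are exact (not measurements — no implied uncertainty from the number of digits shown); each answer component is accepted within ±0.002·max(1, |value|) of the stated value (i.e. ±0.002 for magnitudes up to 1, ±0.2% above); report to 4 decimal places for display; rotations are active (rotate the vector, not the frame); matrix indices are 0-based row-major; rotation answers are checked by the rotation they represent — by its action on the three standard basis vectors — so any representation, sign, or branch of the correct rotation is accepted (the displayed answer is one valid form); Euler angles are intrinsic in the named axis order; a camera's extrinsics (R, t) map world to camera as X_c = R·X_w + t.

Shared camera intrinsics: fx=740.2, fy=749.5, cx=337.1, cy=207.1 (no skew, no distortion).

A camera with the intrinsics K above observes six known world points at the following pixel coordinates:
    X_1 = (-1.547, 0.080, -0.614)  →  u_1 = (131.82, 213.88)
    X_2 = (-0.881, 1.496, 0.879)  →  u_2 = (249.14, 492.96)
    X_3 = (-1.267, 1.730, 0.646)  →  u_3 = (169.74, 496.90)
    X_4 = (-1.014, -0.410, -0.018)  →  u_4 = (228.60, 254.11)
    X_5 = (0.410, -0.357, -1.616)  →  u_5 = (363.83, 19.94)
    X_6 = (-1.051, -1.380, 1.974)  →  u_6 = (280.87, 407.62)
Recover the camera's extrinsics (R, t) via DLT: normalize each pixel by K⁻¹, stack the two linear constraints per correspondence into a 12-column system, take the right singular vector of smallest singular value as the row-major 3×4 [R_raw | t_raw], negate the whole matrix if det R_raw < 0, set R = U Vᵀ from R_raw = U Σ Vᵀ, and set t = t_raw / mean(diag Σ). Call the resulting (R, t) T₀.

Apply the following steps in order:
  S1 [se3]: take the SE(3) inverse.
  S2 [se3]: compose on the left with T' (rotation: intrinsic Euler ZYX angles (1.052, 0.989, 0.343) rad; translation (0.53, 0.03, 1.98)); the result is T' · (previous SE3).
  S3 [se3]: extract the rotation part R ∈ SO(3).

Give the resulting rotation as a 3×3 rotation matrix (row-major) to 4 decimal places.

source (pnp_recover): camera pose = R=[0.9809 0.0296 0.1921; -0.1931 0.2631 0.9453; -0.0226 -0.9643 0.2638], t=(0.1200, 0.3101, 5.6604)
after S1 (invert_se3): R=[0.9809 -0.1931 -0.0226; 0.0296 0.2631 -0.9643; 0.1921 0.9453 0.2638], t=(0.0701, 5.3733, -1.8092)
after S2 (compose_se3): R=[0.3783 0.4137 0.8281; 0.5884 0.5832 -0.5601; -0.7146 0.6991 -0.0228], t=(-4.3310, 2.9491, 1.9782)
after S3 (rot_of_se3): [0.3783 0.4137 0.8281; 0.5884 0.5832 -0.5601; -0.7146 0.6991 -0.0228]

rotation (matrix) = ((0.3783, 0.4137, 0.8281), (0.5884, 0.5832, -0.5601), (-0.7146, 0.6991, -0.0228))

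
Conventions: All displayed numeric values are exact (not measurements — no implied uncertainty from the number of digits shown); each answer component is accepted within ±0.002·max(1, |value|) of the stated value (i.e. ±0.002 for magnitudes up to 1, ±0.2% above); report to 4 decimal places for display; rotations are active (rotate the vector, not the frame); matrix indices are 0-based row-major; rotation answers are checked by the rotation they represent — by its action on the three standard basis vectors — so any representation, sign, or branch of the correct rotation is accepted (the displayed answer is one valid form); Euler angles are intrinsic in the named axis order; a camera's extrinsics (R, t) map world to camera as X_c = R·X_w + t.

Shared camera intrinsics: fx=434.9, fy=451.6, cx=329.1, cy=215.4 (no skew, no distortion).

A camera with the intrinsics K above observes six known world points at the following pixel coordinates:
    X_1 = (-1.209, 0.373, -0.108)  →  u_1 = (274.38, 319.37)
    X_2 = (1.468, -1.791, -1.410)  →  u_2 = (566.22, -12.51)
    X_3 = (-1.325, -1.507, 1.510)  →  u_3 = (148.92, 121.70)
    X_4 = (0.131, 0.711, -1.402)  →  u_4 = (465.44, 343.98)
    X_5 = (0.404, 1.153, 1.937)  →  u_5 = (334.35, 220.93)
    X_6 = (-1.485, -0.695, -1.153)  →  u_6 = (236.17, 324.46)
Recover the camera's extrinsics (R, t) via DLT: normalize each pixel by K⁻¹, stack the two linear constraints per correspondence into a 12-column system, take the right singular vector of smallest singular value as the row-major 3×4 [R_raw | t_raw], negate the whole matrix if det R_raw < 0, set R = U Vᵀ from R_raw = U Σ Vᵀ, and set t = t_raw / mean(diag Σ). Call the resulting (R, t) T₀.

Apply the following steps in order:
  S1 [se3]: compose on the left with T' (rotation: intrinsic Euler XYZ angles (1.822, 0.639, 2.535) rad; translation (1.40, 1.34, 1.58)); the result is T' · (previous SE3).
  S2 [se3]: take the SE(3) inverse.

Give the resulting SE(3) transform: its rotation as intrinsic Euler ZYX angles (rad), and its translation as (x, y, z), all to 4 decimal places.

rotation (euler_zyx) = (-2.2206, -1.2673, -1.6557), translation = (-1.3833, -0.3710, -4.5063)

source (pnp_recover): camera pose = R=[0.8358 0.3047 -0.4568; -0.4921 0.7846 -0.3771; 0.2435 0.5400 0.8057], t=(0.2800, 0.1100, 4.6900)
after S1 (compose_se3): R=[-0.1808 -0.2379 0.9543; -0.6428 -0.7058 -0.2977; 0.7444 -0.6673 -0.0253], t=(3.9621, -2.4928, 0.6679)
after S2 (invert_se3): R=[-0.1808 -0.6428 0.7444; -0.2379 -0.7058 -0.6673; 0.9543 -0.2977 -0.0253], t=(-1.3833, -0.3710, -4.5063)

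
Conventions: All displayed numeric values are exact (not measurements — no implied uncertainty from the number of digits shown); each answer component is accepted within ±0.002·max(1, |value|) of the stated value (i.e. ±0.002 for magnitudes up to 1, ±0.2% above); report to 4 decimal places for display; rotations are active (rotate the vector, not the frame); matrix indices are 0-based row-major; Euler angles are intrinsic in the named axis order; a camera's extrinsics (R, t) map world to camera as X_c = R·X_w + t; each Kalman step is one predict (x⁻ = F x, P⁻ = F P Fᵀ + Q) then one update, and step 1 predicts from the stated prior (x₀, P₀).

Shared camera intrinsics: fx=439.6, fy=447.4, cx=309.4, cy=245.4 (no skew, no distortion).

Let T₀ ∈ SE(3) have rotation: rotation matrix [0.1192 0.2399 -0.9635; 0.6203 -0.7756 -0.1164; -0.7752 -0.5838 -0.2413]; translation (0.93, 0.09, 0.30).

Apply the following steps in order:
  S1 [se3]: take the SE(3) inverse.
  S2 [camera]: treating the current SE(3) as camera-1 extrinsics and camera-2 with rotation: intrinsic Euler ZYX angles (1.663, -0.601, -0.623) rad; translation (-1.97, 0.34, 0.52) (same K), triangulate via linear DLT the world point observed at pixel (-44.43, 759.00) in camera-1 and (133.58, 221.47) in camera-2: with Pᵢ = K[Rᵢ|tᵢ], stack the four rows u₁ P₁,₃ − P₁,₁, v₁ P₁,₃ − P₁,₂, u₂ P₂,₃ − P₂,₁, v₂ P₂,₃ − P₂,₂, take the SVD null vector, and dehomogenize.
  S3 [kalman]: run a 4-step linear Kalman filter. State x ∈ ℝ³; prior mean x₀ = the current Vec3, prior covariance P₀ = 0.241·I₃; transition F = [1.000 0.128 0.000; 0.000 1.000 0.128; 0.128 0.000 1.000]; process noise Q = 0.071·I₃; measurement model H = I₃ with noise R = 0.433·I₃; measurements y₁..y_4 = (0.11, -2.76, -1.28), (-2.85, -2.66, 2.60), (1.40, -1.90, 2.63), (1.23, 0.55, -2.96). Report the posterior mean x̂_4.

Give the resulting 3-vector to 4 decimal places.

result = (-0.0815, -1.0945, -0.0784)

after S1 (invert_se3): R=[0.1192 0.6203 -0.7752; 0.2399 -0.7756 -0.5838; -0.9634 -0.1164 -0.2413], t=(0.0659, 0.0218, 0.9789)
after S2 (triangulate): (-0.0004, -1.6974, -0.0412)
after S3 (kf_track): (-0.0815, -1.0945, -0.0784)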